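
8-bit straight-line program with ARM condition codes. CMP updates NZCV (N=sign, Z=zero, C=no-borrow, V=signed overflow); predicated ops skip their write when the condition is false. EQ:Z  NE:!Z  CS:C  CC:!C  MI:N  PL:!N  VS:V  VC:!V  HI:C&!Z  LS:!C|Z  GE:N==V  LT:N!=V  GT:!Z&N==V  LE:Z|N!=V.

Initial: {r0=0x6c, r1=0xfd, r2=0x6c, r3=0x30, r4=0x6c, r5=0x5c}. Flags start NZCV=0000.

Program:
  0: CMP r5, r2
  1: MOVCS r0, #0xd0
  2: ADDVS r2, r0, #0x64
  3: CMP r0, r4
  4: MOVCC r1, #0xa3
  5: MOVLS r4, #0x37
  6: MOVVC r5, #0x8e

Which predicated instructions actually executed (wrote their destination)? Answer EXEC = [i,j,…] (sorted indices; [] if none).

[0] flags=1000 → (cmp)
[1] flags=1000 CS?F → skip
[2] flags=1000 VS?F → skip
[3] flags=0110 → (cmp)
[4] flags=0110 CC?F → skip
[5] flags=0110 LS?T → r4=0x37
[6] flags=0110 VC?T → r5=0x8e

EXEC = [5,6]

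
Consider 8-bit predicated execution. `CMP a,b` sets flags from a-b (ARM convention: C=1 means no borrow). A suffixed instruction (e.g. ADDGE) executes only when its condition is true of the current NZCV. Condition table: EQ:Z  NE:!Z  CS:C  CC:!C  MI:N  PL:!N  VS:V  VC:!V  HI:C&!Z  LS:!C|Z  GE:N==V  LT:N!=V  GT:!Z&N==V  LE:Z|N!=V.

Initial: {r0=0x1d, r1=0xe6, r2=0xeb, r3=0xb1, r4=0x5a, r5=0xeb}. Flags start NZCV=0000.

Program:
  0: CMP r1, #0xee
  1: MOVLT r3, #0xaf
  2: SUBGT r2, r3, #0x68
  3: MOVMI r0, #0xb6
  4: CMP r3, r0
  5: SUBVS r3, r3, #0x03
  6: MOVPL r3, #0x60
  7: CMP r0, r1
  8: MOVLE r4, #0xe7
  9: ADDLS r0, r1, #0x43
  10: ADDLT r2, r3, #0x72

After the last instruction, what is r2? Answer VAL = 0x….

VAL = 0x21

[0] flags=1000 → (cmp)
[1] flags=1000 LT?T → r3=0xaf
[2] flags=1000 GT?F → skip
[3] flags=1000 MI?T → r0=0xb6
[4] flags=1000 → (cmp)
[5] flags=1000 VS?F → skip
[6] flags=1000 PL?F → skip
[7] flags=1000 → (cmp)
[8] flags=1000 LE?T → r4=0xe7
[9] flags=1000 LS?T → r0=0x29
[10] flags=1000 LT?T → r2=0x21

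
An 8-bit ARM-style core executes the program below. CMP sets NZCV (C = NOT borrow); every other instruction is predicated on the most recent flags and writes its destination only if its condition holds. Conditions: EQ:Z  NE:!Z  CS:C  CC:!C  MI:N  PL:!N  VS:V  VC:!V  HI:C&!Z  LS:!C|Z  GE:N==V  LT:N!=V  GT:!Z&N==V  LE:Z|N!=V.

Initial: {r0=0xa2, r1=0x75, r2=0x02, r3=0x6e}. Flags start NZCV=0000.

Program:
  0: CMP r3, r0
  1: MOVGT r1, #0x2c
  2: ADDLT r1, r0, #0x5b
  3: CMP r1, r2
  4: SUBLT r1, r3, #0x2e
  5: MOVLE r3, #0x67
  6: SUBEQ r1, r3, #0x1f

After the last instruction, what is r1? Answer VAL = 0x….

VAL = 0x2c

0: ✓ CMP  NZCV=1001
1: ✓ MOVGT  r1←0x2c
2: · ADDLT
3: ✓ CMP  NZCV=0010
4: · SUBLT
5: · MOVLE
6: · SUBEQ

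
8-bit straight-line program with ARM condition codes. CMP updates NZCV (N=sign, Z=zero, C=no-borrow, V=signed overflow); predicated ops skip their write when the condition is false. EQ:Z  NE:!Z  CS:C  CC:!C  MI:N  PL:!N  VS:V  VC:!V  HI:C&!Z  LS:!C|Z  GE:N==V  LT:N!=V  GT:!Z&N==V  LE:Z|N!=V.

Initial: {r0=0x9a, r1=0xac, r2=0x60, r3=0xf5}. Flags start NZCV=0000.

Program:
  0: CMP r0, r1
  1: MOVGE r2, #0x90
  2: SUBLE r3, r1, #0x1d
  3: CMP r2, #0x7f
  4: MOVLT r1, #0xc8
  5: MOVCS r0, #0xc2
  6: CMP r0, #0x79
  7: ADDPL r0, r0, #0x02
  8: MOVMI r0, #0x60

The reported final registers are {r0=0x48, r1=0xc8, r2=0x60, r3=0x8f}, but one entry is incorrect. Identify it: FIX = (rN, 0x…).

FIX = (r0, 0x9c)

[0] flags=1000 → (cmp)
[1] flags=1000 GE?F → skip
[2] flags=1000 LE?T → r3=0x8f
[3] flags=1000 → (cmp)
[4] flags=1000 LT?T → r1=0xc8
[5] flags=1000 CS?F → skip
[6] flags=0011 → (cmp)
[7] flags=0011 PL?T → r0=0x9c
[8] flags=0011 MI?F → skip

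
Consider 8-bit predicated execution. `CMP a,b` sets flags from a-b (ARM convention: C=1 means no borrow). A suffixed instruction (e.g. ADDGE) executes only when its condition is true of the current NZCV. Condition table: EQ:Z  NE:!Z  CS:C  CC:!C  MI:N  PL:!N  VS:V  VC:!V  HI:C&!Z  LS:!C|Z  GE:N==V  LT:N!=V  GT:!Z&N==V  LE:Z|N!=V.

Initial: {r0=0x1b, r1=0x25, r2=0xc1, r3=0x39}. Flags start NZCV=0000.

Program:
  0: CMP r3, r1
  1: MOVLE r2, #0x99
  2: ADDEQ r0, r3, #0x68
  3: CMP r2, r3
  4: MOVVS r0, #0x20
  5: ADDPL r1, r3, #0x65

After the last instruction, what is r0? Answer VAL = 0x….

VAL = 0x1b

[0] flags=0010 → (cmp)
[1] flags=0010 LE?F → skip
[2] flags=0010 EQ?F → skip
[3] flags=1010 → (cmp)
[4] flags=1010 VS?F → skip
[5] flags=1010 PL?F → skip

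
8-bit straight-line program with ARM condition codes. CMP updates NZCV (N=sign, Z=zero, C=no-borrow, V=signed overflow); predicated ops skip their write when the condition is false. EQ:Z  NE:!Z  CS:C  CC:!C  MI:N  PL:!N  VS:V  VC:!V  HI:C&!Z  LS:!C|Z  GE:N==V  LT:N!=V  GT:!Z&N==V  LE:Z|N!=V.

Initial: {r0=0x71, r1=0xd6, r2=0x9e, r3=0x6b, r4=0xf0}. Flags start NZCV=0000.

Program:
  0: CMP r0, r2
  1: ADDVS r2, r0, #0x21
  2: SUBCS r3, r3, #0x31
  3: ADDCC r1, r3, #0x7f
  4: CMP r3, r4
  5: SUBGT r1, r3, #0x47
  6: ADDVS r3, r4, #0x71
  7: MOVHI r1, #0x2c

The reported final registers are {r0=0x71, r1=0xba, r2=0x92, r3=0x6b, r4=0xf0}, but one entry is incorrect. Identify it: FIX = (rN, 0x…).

FIX = (r1, 0x24)

[0] flags=1001 → (cmp)
[1] flags=1001 VS?T → r2=0x92
[2] flags=1001 CS?F → skip
[3] flags=1001 CC?T → r1=0xea
[4] flags=0000 → (cmp)
[5] flags=0000 GT?T → r1=0x24
[6] flags=0000 VS?F → skip
[7] flags=0000 HI?F → skip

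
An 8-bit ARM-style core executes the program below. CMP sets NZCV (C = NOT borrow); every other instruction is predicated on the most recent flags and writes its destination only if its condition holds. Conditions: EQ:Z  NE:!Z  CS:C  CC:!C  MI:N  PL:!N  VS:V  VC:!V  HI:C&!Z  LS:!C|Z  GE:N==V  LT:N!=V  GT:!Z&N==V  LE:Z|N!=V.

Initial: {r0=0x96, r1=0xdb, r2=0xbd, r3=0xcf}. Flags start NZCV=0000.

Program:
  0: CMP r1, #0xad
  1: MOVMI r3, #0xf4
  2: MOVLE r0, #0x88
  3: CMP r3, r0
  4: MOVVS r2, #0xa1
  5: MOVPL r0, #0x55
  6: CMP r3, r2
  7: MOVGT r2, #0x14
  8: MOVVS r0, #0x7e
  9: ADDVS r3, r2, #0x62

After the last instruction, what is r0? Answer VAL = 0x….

0: ✓ CMP  NZCV=0010
1: · MOVMI
2: · MOVLE
3: ✓ CMP  NZCV=0010
4: · MOVVS
5: ✓ MOVPL  r0←0x55
6: ✓ CMP  NZCV=0010
7: ✓ MOVGT  r2←0x14
8: · MOVVS
9: · ADDVS

VAL = 0x55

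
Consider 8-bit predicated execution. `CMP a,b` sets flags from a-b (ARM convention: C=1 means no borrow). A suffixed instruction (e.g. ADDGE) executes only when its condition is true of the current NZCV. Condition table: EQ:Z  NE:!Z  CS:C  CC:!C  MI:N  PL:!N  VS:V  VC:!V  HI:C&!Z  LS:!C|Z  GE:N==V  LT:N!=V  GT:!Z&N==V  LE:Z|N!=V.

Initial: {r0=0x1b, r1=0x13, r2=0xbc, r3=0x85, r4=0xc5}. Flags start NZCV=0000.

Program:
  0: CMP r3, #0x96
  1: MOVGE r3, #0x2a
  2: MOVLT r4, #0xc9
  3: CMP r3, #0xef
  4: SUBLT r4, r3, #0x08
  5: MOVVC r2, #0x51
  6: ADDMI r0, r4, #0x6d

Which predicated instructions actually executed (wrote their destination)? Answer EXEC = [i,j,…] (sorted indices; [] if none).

[0] flags=1000 → (cmp)
[1] flags=1000 GE?F → skip
[2] flags=1000 LT?T → r4=0xc9
[3] flags=1000 → (cmp)
[4] flags=1000 LT?T → r4=0x7d
[5] flags=1000 VC?T → r2=0x51
[6] flags=1000 MI?T → r0=0xea

EXEC = [2,4,5,6]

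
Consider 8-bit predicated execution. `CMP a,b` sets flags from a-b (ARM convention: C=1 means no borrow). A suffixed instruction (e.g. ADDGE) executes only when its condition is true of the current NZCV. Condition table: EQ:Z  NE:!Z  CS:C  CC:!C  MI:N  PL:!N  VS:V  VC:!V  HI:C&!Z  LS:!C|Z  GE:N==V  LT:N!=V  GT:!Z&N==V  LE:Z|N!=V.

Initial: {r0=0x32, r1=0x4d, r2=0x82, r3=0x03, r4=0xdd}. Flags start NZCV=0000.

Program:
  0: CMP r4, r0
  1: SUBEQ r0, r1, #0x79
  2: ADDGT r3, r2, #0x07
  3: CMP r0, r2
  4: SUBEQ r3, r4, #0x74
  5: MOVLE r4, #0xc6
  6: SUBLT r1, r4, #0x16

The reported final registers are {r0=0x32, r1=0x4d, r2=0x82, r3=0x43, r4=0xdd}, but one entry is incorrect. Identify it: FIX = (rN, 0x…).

[0] flags=1010 → (cmp)
[1] flags=1010 EQ?F → skip
[2] flags=1010 GT?F → skip
[3] flags=1001 → (cmp)
[4] flags=1001 EQ?F → skip
[5] flags=1001 LE?F → skip
[6] flags=1001 LT?F → skip

FIX = (r3, 0x03)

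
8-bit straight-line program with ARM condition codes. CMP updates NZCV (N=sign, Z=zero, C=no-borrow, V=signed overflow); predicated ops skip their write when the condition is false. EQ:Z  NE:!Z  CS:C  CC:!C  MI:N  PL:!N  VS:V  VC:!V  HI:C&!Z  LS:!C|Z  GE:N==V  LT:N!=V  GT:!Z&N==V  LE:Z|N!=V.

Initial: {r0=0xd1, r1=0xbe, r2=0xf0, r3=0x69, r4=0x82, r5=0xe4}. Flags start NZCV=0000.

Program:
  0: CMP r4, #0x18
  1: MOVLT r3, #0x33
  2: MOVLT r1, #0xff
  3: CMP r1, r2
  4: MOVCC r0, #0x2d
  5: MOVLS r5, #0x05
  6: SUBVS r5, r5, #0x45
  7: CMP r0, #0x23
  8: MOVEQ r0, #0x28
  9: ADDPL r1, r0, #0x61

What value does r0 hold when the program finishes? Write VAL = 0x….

[0] flags=0011 → (cmp)
[1] flags=0011 LT?T → r3=0x33
[2] flags=0011 LT?T → r1=0xff
[3] flags=0010 → (cmp)
[4] flags=0010 CC?F → skip
[5] flags=0010 LS?F → skip
[6] flags=0010 VS?F → skip
[7] flags=1010 → (cmp)
[8] flags=1010 EQ?F → skip
[9] flags=1010 PL?F → skip

VAL = 0xd1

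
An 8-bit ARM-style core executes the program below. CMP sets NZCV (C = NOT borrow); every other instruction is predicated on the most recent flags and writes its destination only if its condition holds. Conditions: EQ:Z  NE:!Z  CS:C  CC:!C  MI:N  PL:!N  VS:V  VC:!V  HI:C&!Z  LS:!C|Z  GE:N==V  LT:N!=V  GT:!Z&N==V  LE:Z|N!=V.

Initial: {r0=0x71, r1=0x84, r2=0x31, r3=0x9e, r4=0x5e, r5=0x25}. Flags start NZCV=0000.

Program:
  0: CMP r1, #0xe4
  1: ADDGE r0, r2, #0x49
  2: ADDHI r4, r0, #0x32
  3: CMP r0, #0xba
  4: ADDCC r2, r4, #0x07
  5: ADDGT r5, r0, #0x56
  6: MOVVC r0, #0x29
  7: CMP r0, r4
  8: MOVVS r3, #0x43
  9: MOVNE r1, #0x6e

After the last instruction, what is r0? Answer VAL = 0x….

[0] flags=1000 → (cmp)
[1] flags=1000 GE?F → skip
[2] flags=1000 HI?F → skip
[3] flags=1001 → (cmp)
[4] flags=1001 CC?T → r2=0x65
[5] flags=1001 GT?T → r5=0xc7
[6] flags=1001 VC?F → skip
[7] flags=0010 → (cmp)
[8] flags=0010 VS?F → skip
[9] flags=0010 NE?T → r1=0x6e

VAL = 0x71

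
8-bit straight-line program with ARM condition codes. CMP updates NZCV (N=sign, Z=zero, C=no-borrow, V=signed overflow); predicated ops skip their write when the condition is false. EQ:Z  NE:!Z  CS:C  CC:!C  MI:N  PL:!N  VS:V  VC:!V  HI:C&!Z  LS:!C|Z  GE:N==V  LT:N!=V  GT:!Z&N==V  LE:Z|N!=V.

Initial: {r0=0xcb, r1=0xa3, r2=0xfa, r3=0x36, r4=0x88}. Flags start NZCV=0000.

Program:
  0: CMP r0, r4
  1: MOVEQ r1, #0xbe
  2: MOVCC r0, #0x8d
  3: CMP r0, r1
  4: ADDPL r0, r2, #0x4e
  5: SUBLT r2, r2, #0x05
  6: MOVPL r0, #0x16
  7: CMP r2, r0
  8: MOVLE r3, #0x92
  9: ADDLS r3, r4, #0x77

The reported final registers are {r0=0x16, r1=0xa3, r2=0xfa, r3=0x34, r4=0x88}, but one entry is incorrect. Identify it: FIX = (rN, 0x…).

FIX = (r3, 0x92)

[0] flags=0010 → (cmp)
[1] flags=0010 EQ?F → skip
[2] flags=0010 CC?F → skip
[3] flags=0010 → (cmp)
[4] flags=0010 PL?T → r0=0x48
[5] flags=0010 LT?F → skip
[6] flags=0010 PL?T → r0=0x16
[7] flags=1010 → (cmp)
[8] flags=1010 LE?T → r3=0x92
[9] flags=1010 LS?F → skip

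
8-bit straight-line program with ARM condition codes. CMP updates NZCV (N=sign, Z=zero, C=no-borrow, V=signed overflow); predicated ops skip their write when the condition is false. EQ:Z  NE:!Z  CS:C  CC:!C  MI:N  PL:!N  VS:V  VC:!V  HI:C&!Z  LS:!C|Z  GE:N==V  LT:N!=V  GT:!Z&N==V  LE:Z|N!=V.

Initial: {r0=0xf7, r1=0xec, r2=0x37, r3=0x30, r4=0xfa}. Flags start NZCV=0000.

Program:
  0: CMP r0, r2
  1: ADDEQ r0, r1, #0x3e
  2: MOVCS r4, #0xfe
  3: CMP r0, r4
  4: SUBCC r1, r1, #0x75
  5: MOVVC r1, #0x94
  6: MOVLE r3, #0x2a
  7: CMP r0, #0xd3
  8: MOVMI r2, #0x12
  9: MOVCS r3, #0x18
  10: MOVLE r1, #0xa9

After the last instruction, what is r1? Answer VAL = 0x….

VAL = 0x94

0: ✓ CMP  NZCV=1010
1: · ADDEQ
2: ✓ MOVCS  r4←0xfe
3: ✓ CMP  NZCV=1000
4: ✓ SUBCC  r1←0x77
5: ✓ MOVVC  r1←0x94
6: ✓ MOVLE  r3←0x2a
7: ✓ CMP  NZCV=0010
8: · MOVMI
9: ✓ MOVCS  r3←0x18
10: · MOVLE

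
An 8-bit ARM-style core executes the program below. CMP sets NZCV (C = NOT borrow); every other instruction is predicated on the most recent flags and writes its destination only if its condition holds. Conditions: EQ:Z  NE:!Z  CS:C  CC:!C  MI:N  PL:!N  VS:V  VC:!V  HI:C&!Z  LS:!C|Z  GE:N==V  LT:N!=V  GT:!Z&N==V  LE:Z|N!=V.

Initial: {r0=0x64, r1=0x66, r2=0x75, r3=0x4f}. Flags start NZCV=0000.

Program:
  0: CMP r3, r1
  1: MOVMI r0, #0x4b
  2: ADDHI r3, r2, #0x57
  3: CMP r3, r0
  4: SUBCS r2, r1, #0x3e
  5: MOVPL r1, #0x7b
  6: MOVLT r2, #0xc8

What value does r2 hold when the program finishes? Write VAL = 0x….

VAL = 0x28

0: ✓ CMP  NZCV=1000
1: ✓ MOVMI  r0←0x4b
2: · ADDHI
3: ✓ CMP  NZCV=0010
4: ✓ SUBCS  r2←0x28
5: ✓ MOVPL  r1←0x7b
6: · MOVLT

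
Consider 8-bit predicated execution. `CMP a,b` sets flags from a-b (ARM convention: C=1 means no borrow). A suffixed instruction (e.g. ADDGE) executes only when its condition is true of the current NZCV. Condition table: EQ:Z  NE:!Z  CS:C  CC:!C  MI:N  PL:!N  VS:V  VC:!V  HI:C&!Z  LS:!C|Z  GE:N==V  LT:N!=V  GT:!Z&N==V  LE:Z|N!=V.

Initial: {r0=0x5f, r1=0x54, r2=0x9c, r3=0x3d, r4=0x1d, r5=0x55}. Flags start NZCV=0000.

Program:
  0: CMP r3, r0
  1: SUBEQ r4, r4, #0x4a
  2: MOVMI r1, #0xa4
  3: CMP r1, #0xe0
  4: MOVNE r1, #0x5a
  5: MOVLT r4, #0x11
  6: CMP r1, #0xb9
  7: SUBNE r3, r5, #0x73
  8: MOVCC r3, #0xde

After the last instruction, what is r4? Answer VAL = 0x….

VAL = 0x11

0: ✓ CMP  NZCV=1000
1: · SUBEQ
2: ✓ MOVMI  r1←0xa4
3: ✓ CMP  NZCV=1000
4: ✓ MOVNE  r1←0x5a
5: ✓ MOVLT  r4←0x11
6: ✓ CMP  NZCV=1001
7: ✓ SUBNE  r3←0xe2
8: ✓ MOVCC  r3←0xde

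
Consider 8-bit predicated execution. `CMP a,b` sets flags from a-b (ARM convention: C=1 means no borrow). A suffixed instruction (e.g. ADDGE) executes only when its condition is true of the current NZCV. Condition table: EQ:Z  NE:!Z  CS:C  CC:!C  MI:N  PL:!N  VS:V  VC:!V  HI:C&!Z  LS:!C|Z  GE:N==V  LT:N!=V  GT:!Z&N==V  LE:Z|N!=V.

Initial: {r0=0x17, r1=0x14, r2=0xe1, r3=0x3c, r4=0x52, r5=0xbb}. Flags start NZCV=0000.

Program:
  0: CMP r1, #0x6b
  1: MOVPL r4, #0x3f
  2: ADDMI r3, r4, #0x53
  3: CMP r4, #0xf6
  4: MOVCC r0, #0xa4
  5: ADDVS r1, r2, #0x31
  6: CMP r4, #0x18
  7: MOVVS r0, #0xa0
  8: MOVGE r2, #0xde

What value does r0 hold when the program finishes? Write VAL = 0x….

[0] flags=1000 → (cmp)
[1] flags=1000 PL?F → skip
[2] flags=1000 MI?T → r3=0xa5
[3] flags=0000 → (cmp)
[4] flags=0000 CC?T → r0=0xa4
[5] flags=0000 VS?F → skip
[6] flags=0010 → (cmp)
[7] flags=0010 VS?F → skip
[8] flags=0010 GE?T → r2=0xde

VAL = 0xa4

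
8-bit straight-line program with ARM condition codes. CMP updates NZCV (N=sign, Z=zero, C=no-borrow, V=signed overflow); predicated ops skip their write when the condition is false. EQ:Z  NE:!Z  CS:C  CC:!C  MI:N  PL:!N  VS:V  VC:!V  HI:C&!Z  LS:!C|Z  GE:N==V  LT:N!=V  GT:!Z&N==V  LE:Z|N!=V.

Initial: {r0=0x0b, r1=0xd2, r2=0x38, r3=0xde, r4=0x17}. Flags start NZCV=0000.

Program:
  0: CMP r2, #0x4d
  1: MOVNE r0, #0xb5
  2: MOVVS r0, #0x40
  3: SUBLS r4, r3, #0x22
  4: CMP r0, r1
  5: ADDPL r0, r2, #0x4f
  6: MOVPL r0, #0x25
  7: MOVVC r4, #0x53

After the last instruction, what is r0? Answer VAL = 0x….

VAL = 0xb5

0: ✓ CMP  NZCV=1000
1: ✓ MOVNE  r0←0xb5
2: · MOVVS
3: ✓ SUBLS  r4←0xbc
4: ✓ CMP  NZCV=1000
5: · ADDPL
6: · MOVPL
7: ✓ MOVVC  r4←0x53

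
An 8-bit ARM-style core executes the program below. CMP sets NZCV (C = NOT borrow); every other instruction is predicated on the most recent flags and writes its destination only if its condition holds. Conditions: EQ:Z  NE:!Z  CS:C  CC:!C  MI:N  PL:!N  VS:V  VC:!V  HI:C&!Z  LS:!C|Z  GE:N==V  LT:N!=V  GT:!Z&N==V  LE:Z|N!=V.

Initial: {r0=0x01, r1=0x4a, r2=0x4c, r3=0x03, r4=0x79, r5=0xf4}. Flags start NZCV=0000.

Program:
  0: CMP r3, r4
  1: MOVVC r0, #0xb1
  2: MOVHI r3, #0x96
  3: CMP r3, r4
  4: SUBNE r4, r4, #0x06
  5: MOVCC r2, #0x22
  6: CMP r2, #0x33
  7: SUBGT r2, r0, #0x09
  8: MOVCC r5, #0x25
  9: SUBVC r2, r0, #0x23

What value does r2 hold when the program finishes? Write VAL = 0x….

VAL = 0x8e

0: ✓ CMP  NZCV=1000
1: ✓ MOVVC  r0←0xb1
2: · MOVHI
3: ✓ CMP  NZCV=1000
4: ✓ SUBNE  r4←0x73
5: ✓ MOVCC  r2←0x22
6: ✓ CMP  NZCV=1000
7: · SUBGT
8: ✓ MOVCC  r5←0x25
9: ✓ SUBVC  r2←0x8e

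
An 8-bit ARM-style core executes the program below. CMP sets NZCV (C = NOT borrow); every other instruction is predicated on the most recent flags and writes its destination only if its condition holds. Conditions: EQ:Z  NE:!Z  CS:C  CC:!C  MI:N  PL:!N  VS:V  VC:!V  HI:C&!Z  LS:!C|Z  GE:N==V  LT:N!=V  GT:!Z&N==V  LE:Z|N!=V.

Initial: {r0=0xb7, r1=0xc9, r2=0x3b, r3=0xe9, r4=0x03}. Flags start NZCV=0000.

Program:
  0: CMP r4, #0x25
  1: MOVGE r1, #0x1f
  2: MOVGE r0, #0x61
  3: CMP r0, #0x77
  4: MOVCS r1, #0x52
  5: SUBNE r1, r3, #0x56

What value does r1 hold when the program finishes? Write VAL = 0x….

VAL = 0x93

0: ✓ CMP  NZCV=1000
1: · MOVGE
2: · MOVGE
3: ✓ CMP  NZCV=0011
4: ✓ MOVCS  r1←0x52
5: ✓ SUBNE  r1←0x93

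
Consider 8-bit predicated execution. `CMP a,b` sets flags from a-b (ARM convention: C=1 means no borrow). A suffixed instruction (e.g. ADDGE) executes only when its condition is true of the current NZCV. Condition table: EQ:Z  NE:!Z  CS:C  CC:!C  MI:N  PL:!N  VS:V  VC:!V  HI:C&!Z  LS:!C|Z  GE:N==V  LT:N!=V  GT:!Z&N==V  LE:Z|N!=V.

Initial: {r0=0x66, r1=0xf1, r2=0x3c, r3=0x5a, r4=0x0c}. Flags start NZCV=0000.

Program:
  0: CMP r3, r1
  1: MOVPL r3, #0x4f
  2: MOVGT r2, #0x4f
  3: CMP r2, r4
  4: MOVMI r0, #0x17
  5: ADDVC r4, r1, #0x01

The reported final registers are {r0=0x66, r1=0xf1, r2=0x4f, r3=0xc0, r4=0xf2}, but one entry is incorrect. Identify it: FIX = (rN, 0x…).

0: ✓ CMP  NZCV=0000
1: ✓ MOVPL  r3←0x4f
2: ✓ MOVGT  r2←0x4f
3: ✓ CMP  NZCV=0010
4: · MOVMI
5: ✓ ADDVC  r4←0xf2

FIX = (r3, 0x4f)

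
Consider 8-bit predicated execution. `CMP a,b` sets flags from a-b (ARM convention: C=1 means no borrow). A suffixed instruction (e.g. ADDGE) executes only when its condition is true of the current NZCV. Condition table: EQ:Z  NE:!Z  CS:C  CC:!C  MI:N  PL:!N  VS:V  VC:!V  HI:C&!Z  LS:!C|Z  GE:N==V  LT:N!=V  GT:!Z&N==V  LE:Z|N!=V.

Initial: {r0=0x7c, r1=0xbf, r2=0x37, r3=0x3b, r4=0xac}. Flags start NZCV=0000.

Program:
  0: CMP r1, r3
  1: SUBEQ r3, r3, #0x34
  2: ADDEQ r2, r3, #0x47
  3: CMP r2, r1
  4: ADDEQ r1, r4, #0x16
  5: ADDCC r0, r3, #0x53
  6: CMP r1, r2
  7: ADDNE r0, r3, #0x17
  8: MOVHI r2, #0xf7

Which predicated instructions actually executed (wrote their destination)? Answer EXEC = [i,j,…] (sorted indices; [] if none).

EXEC = [5,7,8]

[0] flags=1010 → (cmp)
[1] flags=1010 EQ?F → skip
[2] flags=1010 EQ?F → skip
[3] flags=0000 → (cmp)
[4] flags=0000 EQ?F → skip
[5] flags=0000 CC?T → r0=0x8e
[6] flags=1010 → (cmp)
[7] flags=1010 NE?T → r0=0x52
[8] flags=1010 HI?T → r2=0xf7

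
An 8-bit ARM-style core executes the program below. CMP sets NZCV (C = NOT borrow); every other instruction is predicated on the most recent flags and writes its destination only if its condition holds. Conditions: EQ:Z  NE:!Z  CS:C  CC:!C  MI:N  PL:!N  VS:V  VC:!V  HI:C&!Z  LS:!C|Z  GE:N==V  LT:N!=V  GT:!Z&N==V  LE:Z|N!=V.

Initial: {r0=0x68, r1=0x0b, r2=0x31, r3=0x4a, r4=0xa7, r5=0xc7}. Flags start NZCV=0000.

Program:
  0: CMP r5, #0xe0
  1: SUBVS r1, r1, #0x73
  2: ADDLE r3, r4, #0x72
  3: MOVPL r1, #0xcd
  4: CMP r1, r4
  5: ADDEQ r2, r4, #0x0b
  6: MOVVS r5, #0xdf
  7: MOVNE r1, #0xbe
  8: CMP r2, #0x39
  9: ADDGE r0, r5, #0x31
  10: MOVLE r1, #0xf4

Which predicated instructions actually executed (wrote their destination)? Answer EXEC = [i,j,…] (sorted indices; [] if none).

0: ✓ CMP  NZCV=1000
1: · SUBVS
2: ✓ ADDLE  r3←0x19
3: · MOVPL
4: ✓ CMP  NZCV=0000
5: · ADDEQ
6: · MOVVS
7: ✓ MOVNE  r1←0xbe
8: ✓ CMP  NZCV=1000
9: · ADDGE
10: ✓ MOVLE  r1←0xf4

EXEC = [2,7,10]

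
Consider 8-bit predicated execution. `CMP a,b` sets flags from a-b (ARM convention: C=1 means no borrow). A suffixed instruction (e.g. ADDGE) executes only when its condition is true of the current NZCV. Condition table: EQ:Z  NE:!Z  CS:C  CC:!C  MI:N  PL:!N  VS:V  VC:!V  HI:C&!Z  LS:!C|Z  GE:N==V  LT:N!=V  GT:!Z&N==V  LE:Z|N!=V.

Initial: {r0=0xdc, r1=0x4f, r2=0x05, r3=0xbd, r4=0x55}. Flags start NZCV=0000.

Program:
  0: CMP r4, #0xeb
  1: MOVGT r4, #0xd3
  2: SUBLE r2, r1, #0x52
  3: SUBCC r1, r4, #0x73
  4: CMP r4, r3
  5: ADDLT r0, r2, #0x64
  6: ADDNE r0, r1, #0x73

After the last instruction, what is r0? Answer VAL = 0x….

0: ✓ CMP  NZCV=0000
1: ✓ MOVGT  r4←0xd3
2: · SUBLE
3: ✓ SUBCC  r1←0x60
4: ✓ CMP  NZCV=0010
5: · ADDLT
6: ✓ ADDNE  r0←0xd3

VAL = 0xd3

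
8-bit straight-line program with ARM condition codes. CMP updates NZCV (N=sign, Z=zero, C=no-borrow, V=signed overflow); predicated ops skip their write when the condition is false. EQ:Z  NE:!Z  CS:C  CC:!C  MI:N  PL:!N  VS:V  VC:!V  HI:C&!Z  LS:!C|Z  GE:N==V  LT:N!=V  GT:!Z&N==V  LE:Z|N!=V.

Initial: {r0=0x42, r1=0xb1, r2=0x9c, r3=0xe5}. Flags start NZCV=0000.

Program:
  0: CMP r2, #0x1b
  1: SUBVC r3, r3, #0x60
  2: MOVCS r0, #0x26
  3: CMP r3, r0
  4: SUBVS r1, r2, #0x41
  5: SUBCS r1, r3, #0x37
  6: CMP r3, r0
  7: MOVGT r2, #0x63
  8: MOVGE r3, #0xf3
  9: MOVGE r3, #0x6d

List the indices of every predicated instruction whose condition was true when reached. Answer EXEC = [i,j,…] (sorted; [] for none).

EXEC = [1,2,4,5]

0: ✓ CMP  NZCV=1010
1: ✓ SUBVC  r3←0x85
2: ✓ MOVCS  r0←0x26
3: ✓ CMP  NZCV=0011
4: ✓ SUBVS  r1←0x5b
5: ✓ SUBCS  r1←0x4e
6: ✓ CMP  NZCV=0011
7: · MOVGT
8: · MOVGE
9: · MOVGE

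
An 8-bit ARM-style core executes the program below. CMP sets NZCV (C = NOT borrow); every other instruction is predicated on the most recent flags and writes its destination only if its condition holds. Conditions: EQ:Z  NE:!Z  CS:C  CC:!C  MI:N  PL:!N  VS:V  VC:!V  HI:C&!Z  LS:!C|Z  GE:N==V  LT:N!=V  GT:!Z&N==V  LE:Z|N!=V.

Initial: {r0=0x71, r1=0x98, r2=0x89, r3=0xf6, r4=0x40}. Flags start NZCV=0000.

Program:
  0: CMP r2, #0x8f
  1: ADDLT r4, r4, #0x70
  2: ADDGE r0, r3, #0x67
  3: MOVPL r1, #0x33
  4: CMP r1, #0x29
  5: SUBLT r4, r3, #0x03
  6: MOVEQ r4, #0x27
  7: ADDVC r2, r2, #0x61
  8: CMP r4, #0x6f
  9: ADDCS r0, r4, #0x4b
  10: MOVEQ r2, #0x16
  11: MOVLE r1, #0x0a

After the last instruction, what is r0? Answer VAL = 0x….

VAL = 0x3e

[0] flags=1000 → (cmp)
[1] flags=1000 LT?T → r4=0xb0
[2] flags=1000 GE?F → skip
[3] flags=1000 PL?F → skip
[4] flags=0011 → (cmp)
[5] flags=0011 LT?T → r4=0xf3
[6] flags=0011 EQ?F → skip
[7] flags=0011 VC?F → skip
[8] flags=1010 → (cmp)
[9] flags=1010 CS?T → r0=0x3e
[10] flags=1010 EQ?F → skip
[11] flags=1010 LE?T → r1=0x0a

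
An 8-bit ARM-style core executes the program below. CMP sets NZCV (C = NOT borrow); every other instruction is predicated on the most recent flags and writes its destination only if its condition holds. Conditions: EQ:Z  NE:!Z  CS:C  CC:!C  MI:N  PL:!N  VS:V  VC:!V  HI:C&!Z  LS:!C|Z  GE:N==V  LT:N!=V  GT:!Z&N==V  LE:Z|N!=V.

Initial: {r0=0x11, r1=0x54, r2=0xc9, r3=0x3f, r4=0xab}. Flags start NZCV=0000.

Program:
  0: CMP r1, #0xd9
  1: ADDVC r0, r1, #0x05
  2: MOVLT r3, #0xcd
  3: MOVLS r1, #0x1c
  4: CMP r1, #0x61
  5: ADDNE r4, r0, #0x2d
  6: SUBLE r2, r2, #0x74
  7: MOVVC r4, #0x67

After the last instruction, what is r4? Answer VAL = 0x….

VAL = 0x67

0: ✓ CMP  NZCV=0000
1: ✓ ADDVC  r0←0x59
2: · MOVLT
3: ✓ MOVLS  r1←0x1c
4: ✓ CMP  NZCV=1000
5: ✓ ADDNE  r4←0x86
6: ✓ SUBLE  r2←0x55
7: ✓ MOVVC  r4←0x67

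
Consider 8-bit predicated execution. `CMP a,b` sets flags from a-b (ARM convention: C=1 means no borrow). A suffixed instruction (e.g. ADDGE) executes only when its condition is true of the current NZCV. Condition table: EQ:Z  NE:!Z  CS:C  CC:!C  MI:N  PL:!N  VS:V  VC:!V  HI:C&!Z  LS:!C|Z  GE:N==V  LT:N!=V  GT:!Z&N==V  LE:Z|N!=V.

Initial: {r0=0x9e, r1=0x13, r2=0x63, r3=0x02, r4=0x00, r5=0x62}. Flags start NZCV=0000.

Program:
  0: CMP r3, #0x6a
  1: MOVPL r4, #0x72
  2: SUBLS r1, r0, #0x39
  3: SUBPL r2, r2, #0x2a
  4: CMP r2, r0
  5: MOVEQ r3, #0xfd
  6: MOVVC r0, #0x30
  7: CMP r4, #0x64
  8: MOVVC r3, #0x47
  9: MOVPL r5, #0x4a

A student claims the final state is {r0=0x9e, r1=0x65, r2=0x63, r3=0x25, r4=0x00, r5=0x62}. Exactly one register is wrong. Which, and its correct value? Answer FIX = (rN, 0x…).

[0] flags=1000 → (cmp)
[1] flags=1000 PL?F → skip
[2] flags=1000 LS?T → r1=0x65
[3] flags=1000 PL?F → skip
[4] flags=1001 → (cmp)
[5] flags=1001 EQ?F → skip
[6] flags=1001 VC?F → skip
[7] flags=1000 → (cmp)
[8] flags=1000 VC?T → r3=0x47
[9] flags=1000 PL?F → skip

FIX = (r3, 0x47)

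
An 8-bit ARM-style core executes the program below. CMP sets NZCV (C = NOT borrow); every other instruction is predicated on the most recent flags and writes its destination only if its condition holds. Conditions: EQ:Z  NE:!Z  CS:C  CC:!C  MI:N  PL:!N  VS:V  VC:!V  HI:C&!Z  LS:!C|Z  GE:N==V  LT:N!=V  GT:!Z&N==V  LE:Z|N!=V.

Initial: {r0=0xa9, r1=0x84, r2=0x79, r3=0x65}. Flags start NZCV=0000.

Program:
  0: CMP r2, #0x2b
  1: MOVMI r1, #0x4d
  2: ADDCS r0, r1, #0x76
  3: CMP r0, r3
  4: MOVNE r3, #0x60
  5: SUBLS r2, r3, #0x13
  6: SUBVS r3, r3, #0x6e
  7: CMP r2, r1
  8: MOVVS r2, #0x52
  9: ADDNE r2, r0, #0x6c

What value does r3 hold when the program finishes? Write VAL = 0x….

VAL = 0x60

0: ✓ CMP  NZCV=0010
1: · MOVMI
2: ✓ ADDCS  r0←0xfa
3: ✓ CMP  NZCV=1010
4: ✓ MOVNE  r3←0x60
5: · SUBLS
6: · SUBVS
7: ✓ CMP  NZCV=1001
8: ✓ MOVVS  r2←0x52
9: ✓ ADDNE  r2←0x66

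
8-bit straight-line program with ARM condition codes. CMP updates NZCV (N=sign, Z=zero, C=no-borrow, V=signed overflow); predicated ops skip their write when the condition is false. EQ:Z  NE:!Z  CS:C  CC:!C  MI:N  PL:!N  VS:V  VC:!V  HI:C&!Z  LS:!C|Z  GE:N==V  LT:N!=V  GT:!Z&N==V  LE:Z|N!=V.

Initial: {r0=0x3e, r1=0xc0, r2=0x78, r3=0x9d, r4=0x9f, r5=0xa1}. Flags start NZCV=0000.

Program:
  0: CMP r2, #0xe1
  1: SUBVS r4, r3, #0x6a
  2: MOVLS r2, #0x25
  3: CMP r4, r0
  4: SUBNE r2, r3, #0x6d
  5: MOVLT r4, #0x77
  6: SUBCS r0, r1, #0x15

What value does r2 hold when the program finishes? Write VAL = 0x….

VAL = 0x30

[0] flags=1001 → (cmp)
[1] flags=1001 VS?T → r4=0x33
[2] flags=1001 LS?T → r2=0x25
[3] flags=1000 → (cmp)
[4] flags=1000 NE?T → r2=0x30
[5] flags=1000 LT?T → r4=0x77
[6] flags=1000 CS?F → skip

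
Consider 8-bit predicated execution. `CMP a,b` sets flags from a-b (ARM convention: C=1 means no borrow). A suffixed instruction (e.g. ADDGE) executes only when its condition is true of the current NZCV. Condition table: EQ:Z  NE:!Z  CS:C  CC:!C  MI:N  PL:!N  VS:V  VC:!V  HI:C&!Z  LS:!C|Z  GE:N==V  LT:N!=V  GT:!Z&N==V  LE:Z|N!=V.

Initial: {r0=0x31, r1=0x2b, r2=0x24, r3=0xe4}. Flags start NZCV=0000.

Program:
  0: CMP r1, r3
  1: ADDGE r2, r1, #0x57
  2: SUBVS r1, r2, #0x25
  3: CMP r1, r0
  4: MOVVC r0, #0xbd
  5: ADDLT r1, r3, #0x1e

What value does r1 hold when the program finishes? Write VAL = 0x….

VAL = 0x02

[0] flags=0000 → (cmp)
[1] flags=0000 GE?T → r2=0x82
[2] flags=0000 VS?F → skip
[3] flags=1000 → (cmp)
[4] flags=1000 VC?T → r0=0xbd
[5] flags=1000 LT?T → r1=0x02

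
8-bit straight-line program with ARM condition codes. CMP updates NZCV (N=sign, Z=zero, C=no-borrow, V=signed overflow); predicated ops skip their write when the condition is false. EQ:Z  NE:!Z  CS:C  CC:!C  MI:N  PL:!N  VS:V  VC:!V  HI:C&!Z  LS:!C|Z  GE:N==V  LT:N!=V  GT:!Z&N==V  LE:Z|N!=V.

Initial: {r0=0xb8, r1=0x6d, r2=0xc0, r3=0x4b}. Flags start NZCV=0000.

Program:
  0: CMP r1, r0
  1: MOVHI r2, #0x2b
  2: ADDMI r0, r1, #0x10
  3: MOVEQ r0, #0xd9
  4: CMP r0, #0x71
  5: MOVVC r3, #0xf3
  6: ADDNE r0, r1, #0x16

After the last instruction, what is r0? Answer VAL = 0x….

VAL = 0x83

[0] flags=1001 → (cmp)
[1] flags=1001 HI?F → skip
[2] flags=1001 MI?T → r0=0x7d
[3] flags=1001 EQ?F → skip
[4] flags=0010 → (cmp)
[5] flags=0010 VC?T → r3=0xf3
[6] flags=0010 NE?T → r0=0x83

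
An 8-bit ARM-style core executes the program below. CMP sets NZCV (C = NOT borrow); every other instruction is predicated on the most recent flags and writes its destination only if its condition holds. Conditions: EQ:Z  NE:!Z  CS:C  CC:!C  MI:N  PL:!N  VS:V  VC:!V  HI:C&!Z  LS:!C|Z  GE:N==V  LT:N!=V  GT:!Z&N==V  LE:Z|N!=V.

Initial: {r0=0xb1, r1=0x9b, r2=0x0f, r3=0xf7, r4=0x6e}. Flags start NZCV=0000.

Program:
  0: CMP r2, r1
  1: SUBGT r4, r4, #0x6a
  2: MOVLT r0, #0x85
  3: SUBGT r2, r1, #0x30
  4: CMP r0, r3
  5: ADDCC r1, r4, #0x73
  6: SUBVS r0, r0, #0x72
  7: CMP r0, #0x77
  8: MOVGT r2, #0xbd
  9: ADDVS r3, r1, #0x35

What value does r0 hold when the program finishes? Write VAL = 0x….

VAL = 0xb1

0: ✓ CMP  NZCV=0000
1: ✓ SUBGT  r4←0x04
2: · MOVLT
3: ✓ SUBGT  r2←0x6b
4: ✓ CMP  NZCV=1000
5: ✓ ADDCC  r1←0x77
6: · SUBVS
7: ✓ CMP  NZCV=0011
8: · MOVGT
9: ✓ ADDVS  r3←0xac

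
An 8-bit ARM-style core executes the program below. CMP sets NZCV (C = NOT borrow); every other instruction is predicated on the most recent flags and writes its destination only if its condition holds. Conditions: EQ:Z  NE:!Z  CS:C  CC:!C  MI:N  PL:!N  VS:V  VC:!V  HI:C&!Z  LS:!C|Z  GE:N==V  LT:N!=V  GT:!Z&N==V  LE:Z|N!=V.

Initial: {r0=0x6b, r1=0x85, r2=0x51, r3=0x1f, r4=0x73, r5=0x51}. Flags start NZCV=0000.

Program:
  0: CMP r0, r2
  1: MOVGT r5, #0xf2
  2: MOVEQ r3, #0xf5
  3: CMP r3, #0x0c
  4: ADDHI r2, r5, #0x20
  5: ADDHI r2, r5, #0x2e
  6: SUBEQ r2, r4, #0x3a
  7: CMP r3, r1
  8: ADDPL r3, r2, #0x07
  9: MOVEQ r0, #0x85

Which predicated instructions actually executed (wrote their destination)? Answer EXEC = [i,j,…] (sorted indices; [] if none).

EXEC = [1,4,5]

[0] flags=0010 → (cmp)
[1] flags=0010 GT?T → r5=0xf2
[2] flags=0010 EQ?F → skip
[3] flags=0010 → (cmp)
[4] flags=0010 HI?T → r2=0x12
[5] flags=0010 HI?T → r2=0x20
[6] flags=0010 EQ?F → skip
[7] flags=1001 → (cmp)
[8] flags=1001 PL?F → skip
[9] flags=1001 EQ?F → skip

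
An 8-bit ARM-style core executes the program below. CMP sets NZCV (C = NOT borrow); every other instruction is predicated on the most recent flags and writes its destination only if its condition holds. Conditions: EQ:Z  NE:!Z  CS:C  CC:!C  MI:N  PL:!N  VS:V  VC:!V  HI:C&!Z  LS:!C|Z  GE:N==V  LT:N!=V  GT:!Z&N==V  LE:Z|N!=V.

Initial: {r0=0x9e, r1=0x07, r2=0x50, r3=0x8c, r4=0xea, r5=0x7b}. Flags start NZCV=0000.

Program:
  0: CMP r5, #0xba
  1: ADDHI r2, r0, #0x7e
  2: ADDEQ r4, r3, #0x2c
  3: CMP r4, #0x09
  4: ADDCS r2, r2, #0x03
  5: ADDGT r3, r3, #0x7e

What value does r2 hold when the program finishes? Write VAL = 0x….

[0] flags=1001 → (cmp)
[1] flags=1001 HI?F → skip
[2] flags=1001 EQ?F → skip
[3] flags=1010 → (cmp)
[4] flags=1010 CS?T → r2=0x53
[5] flags=1010 GT?F → skip

VAL = 0x53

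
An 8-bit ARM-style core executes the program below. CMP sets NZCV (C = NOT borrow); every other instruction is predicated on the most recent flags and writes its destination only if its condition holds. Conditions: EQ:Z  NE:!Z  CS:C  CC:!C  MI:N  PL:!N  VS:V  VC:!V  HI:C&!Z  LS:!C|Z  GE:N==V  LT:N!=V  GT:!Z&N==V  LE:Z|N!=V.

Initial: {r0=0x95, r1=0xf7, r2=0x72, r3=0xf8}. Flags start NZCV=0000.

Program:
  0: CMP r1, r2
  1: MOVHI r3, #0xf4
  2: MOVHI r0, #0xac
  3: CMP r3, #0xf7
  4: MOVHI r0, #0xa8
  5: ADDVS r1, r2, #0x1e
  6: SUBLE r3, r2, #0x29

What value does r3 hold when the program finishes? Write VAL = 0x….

0: ✓ CMP  NZCV=1010
1: ✓ MOVHI  r3←0xf4
2: ✓ MOVHI  r0←0xac
3: ✓ CMP  NZCV=1000
4: · MOVHI
5: · ADDVS
6: ✓ SUBLE  r3←0x49

VAL = 0x49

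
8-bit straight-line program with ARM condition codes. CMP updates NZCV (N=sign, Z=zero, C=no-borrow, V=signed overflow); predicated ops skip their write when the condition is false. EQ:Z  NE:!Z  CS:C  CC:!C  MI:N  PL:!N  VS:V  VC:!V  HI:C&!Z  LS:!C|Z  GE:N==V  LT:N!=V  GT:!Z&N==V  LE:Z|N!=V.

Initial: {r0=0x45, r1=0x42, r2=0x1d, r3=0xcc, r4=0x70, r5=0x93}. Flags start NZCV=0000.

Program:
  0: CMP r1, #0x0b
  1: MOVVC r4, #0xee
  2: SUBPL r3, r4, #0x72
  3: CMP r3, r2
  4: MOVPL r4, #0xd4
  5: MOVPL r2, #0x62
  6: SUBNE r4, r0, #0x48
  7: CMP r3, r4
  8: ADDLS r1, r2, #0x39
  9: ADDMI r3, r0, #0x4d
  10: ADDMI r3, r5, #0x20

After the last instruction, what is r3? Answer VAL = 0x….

VAL = 0x7c

[0] flags=0010 → (cmp)
[1] flags=0010 VC?T → r4=0xee
[2] flags=0010 PL?T → r3=0x7c
[3] flags=0010 → (cmp)
[4] flags=0010 PL?T → r4=0xd4
[5] flags=0010 PL?T → r2=0x62
[6] flags=0010 NE?T → r4=0xfd
[7] flags=0000 → (cmp)
[8] flags=0000 LS?T → r1=0x9b
[9] flags=0000 MI?F → skip
[10] flags=0000 MI?F → skip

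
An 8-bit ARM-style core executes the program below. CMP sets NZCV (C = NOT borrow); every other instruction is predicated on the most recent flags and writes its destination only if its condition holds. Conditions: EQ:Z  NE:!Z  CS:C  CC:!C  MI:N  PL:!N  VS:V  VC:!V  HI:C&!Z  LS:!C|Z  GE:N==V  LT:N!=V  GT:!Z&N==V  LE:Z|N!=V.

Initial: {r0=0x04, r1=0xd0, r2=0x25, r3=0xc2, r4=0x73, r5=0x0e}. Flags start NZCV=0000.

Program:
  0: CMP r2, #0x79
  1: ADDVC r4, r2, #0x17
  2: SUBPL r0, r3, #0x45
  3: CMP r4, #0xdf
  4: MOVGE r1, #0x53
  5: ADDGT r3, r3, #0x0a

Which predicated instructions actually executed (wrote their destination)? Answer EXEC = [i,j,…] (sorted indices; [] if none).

[0] flags=1000 → (cmp)
[1] flags=1000 VC?T → r4=0x3c
[2] flags=1000 PL?F → skip
[3] flags=0000 → (cmp)
[4] flags=0000 GE?T → r1=0x53
[5] flags=0000 GT?T → r3=0xcc

EXEC = [1,4,5]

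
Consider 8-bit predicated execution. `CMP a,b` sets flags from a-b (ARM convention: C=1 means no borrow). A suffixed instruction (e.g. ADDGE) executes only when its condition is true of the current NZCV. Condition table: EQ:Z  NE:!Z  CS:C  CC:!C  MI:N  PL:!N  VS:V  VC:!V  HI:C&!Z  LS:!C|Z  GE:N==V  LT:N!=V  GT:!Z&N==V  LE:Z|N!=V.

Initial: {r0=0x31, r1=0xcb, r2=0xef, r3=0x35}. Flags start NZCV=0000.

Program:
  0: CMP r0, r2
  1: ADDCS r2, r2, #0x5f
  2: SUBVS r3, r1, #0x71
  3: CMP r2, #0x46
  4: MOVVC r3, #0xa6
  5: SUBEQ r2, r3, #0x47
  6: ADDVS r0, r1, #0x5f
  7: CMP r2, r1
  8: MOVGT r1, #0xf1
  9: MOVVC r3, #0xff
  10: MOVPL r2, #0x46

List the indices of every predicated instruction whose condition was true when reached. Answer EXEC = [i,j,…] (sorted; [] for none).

0: ✓ CMP  NZCV=0000
1: · ADDCS
2: · SUBVS
3: ✓ CMP  NZCV=1010
4: ✓ MOVVC  r3←0xa6
5: · SUBEQ
6: · ADDVS
7: ✓ CMP  NZCV=0010
8: ✓ MOVGT  r1←0xf1
9: ✓ MOVVC  r3←0xff
10: ✓ MOVPL  r2←0x46

EXEC = [4,8,9,10]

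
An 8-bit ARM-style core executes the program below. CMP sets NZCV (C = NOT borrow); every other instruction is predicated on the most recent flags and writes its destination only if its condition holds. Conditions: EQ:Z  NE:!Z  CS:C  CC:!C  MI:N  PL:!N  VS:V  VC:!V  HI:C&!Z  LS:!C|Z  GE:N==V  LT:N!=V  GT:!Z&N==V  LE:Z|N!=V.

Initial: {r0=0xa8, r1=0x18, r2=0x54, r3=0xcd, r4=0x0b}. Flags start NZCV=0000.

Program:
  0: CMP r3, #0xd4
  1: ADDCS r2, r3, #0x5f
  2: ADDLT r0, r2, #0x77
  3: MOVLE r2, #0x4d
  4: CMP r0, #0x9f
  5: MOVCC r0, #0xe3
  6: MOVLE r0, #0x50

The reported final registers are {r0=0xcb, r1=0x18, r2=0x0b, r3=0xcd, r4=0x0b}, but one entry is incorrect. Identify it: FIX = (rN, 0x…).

0: ✓ CMP  NZCV=1000
1: · ADDCS
2: ✓ ADDLT  r0←0xcb
3: ✓ MOVLE  r2←0x4d
4: ✓ CMP  NZCV=0010
5: · MOVCC
6: · MOVLE

FIX = (r2, 0x4d)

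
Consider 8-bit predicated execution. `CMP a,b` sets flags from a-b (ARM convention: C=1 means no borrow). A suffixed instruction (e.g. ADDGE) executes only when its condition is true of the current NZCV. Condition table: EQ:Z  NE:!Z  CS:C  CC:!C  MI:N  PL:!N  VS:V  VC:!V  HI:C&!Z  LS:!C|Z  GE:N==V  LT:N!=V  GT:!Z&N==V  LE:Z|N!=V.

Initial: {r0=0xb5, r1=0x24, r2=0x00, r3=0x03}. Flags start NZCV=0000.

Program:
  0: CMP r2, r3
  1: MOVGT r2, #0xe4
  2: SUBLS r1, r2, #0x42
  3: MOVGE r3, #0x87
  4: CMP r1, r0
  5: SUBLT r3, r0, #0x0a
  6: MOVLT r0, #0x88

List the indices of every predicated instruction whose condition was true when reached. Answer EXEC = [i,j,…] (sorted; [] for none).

EXEC = [2]

[0] flags=1000 → (cmp)
[1] flags=1000 GT?F → skip
[2] flags=1000 LS?T → r1=0xbe
[3] flags=1000 GE?F → skip
[4] flags=0010 → (cmp)
[5] flags=0010 LT?F → skip
[6] flags=0010 LT?F → skip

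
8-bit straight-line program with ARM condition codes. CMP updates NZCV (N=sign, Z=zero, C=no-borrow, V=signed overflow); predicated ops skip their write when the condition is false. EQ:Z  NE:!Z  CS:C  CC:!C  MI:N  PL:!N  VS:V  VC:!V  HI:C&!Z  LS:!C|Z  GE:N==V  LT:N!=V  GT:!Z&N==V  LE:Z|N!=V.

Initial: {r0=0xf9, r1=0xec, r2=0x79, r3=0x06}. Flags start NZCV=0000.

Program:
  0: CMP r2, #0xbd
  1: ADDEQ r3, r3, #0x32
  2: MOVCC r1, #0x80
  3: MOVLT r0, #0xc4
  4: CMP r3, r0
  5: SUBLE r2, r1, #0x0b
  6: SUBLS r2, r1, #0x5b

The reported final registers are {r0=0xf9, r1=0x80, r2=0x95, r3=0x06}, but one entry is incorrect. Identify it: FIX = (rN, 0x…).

FIX = (r2, 0x25)

[0] flags=1001 → (cmp)
[1] flags=1001 EQ?F → skip
[2] flags=1001 CC?T → r1=0x80
[3] flags=1001 LT?F → skip
[4] flags=0000 → (cmp)
[5] flags=0000 LE?F → skip
[6] flags=0000 LS?T → r2=0x25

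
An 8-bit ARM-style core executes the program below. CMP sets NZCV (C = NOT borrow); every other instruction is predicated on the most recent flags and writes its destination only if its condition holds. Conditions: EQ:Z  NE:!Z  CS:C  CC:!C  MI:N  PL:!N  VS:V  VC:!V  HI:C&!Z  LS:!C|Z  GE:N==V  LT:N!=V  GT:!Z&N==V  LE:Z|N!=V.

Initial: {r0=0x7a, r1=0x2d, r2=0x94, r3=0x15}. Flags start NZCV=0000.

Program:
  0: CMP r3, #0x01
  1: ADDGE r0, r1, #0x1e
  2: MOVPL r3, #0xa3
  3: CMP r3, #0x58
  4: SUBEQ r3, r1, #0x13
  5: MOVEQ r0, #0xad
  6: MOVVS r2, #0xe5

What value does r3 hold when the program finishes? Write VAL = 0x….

0: ✓ CMP  NZCV=0010
1: ✓ ADDGE  r0←0x4b
2: ✓ MOVPL  r3←0xa3
3: ✓ CMP  NZCV=0011
4: · SUBEQ
5: · MOVEQ
6: ✓ MOVVS  r2←0xe5

VAL = 0xa3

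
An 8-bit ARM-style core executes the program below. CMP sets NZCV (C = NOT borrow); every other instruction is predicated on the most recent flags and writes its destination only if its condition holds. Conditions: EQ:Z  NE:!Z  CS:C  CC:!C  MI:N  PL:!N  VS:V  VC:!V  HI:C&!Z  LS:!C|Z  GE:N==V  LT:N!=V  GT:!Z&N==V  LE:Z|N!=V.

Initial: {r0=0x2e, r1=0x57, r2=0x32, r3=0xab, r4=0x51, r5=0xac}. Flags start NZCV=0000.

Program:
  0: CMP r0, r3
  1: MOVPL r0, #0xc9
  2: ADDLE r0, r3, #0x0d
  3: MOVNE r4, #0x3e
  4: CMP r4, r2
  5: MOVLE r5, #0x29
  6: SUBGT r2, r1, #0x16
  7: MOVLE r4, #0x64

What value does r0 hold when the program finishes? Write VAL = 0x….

VAL = 0x2e

[0] flags=1001 → (cmp)
[1] flags=1001 PL?F → skip
[2] flags=1001 LE?F → skip
[3] flags=1001 NE?T → r4=0x3e
[4] flags=0010 → (cmp)
[5] flags=0010 LE?F → skip
[6] flags=0010 GT?T → r2=0x41
[7] flags=0010 LE?F → skip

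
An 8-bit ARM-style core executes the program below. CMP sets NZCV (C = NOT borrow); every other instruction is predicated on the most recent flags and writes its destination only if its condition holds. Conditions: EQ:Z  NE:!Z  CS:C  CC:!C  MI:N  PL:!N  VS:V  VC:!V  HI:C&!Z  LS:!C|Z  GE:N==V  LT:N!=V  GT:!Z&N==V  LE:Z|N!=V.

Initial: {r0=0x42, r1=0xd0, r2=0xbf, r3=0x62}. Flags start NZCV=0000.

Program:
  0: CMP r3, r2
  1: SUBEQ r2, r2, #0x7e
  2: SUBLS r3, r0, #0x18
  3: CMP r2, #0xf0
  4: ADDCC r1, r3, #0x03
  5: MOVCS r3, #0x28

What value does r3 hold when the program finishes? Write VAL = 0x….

VAL = 0x2a

[0] flags=1001 → (cmp)
[1] flags=1001 EQ?F → skip
[2] flags=1001 LS?T → r3=0x2a
[3] flags=1000 → (cmp)
[4] flags=1000 CC?T → r1=0x2d
[5] flags=1000 CS?F → skip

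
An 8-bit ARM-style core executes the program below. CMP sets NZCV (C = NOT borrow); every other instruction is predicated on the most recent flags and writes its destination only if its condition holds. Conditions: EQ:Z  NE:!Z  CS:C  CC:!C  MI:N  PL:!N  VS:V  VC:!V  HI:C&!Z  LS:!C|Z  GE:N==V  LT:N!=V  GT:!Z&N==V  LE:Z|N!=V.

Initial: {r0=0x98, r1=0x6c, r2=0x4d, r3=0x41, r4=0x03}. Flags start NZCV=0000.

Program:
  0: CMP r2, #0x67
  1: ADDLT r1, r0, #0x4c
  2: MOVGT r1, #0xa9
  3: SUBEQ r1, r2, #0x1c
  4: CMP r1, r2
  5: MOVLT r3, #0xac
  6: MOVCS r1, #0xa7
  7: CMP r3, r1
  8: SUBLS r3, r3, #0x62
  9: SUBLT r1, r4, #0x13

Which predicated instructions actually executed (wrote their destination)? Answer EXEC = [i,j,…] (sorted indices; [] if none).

EXEC = [1,5,6]

0: ✓ CMP  NZCV=1000
1: ✓ ADDLT  r1←0xe4
2: · MOVGT
3: · SUBEQ
4: ✓ CMP  NZCV=1010
5: ✓ MOVLT  r3←0xac
6: ✓ MOVCS  r1←0xa7
7: ✓ CMP  NZCV=0010
8: · SUBLS
9: · SUBLT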